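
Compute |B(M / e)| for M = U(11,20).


Contracting e from U(11,20) gives U(10,19).
Bases of U(10,19) = C(19,10) = 92378.

92378


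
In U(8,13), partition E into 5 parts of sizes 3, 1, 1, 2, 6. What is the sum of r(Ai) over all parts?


r(Ai) = min(|Ai|, 8) for each part.
Sum = min(3,8) + min(1,8) + min(1,8) + min(2,8) + min(6,8)
    = 3 + 1 + 1 + 2 + 6
    = 13.

13


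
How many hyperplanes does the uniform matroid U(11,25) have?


Hyperplanes of U(11,25) are flats of rank 10.
In a uniform matroid, these are exactly the (10)-element subsets.
Count = (25 choose 10) = 3268760.

3268760


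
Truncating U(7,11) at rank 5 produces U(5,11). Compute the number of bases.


Truncating U(7,11) to rank 5 gives U(5,11).
Bases of U(5,11) are all 5-element subsets of 11 elements.
Number of bases = (11 choose 5) = 462.

462


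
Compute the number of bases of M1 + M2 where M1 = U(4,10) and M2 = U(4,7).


Bases of a direct sum M1 + M2: |B| = |B(M1)| * |B(M2)|.
|B(U(4,10))| = C(10,4) = 210.
|B(U(4,7))| = C(7,4) = 35.
Total bases = 210 * 35 = 7350.

7350


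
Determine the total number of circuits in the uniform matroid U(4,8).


In U(4,8), circuits are the (5)-element subsets.
Any set of 5 elements is dependent, and removing any one element gives
an independent set of size 4, so it is a minimal dependent set.
Number of circuits = C(8,5) = 56.

56


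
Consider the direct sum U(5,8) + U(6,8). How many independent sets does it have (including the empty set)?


For a direct sum, |I(M1+M2)| = |I(M1)| * |I(M2)|.
|I(U(5,8))| = sum C(8,k) for k=0..5 = 219.
|I(U(6,8))| = sum C(8,k) for k=0..6 = 247.
Total = 219 * 247 = 54093.

54093


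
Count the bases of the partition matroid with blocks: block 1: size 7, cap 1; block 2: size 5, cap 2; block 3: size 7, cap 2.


A basis picks exactly ci elements from block i.
Number of bases = product of C(|Si|, ci).
= C(7,1) * C(5,2) * C(7,2)
= 7 * 10 * 21
= 1470.

1470


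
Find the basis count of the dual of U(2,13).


The dual of U(r,n) is U(n-r, n) = U(11,13).
Bases of U(11,13) are all (11)-element subsets.
|B(M*)| = (13 choose 11) = 78.

78


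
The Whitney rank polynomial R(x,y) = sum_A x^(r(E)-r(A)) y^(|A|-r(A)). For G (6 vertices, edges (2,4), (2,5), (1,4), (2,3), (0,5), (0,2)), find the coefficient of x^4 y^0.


R(x,y) = sum over A in 2^E of x^(r(E)-r(A)) * y^(|A|-r(A)).
G has 6 vertices, 6 edges. r(E) = 5.
Enumerate all 2^6 = 64 subsets.
Count subsets with r(E)-r(A)=4 and |A|-r(A)=0: 6.

6


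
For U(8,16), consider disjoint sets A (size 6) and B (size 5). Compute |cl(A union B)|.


|A union B| = 6 + 5 = 11 (disjoint).
In U(8,16), cl(S) = S if |S| < 8, else cl(S) = E.
Since 11 >= 8, cl(A union B) = E.
|cl(A union B)| = 16.

16


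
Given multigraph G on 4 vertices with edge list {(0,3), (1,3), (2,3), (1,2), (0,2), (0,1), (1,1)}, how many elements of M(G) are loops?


In a graphic matroid, a loop is a self-loop edge (u,u) with rank 0.
Examining all 7 edges for self-loops...
Self-loops found: (1,1)
Number of loops = 1.

1


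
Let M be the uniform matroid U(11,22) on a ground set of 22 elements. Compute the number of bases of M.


Bases of U(11,22) are all 11-element subsets of the 22-element ground set.
Number of bases = C(22,11).
C(22,11) = 22! / (11! * 11!) = 705432.

705432


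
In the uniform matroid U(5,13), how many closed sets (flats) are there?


Flats of U(5,13): every subset of size < 5 is a flat, plus E itself.
Count = C(13,0) + C(13,1) + C(13,2) + C(13,3) + C(13,4) + 1
     = 1 + 13 + 78 + 286 + 715 + 1
     = 1094.

1094


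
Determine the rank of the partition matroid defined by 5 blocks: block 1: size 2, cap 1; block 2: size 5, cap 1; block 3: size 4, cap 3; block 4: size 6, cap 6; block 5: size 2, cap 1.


Rank of a partition matroid = sum of min(|Si|, ci) for each block.
= min(2,1) + min(5,1) + min(4,3) + min(6,6) + min(2,1)
= 1 + 1 + 3 + 6 + 1
= 12.

12


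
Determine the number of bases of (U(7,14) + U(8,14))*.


(M1+M2)* = M1* + M2*.
M1* = U(7,14), bases: C(14,7) = 3432.
M2* = U(6,14), bases: C(14,6) = 3003.
|B(M*)| = 3432 * 3003 = 10306296.

10306296


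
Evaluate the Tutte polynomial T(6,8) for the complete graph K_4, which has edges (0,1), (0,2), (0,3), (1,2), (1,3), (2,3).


T(K_4; x,y) = x^3 + 3x^2 + 4xy + 2x + y^3 + 3y^2 + 2y.
Substituting x=6, y=8:
= 216 + 108 + 192 + 12 + 512 + 192 + 16
= 1248.

1248


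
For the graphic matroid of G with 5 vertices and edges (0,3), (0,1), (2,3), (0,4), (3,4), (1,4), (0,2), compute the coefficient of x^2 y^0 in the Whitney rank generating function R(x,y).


R(x,y) = sum over A in 2^E of x^(r(E)-r(A)) * y^(|A|-r(A)).
G has 5 vertices, 7 edges. r(E) = 4.
Enumerate all 2^7 = 128 subsets.
Count subsets with r(E)-r(A)=2 and |A|-r(A)=0: 21.

21


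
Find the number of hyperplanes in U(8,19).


Hyperplanes of U(8,19) are flats of rank 7.
In a uniform matroid, these are exactly the (7)-element subsets.
Count = (19 choose 7) = 50388.

50388


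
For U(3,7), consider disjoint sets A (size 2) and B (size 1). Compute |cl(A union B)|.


|A union B| = 2 + 1 = 3 (disjoint).
In U(3,7), cl(S) = S if |S| < 3, else cl(S) = E.
Since 3 >= 3, cl(A union B) = E.
|cl(A union B)| = 7.

7


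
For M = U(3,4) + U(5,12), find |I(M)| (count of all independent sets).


For a direct sum, |I(M1+M2)| = |I(M1)| * |I(M2)|.
|I(U(3,4))| = sum C(4,k) for k=0..3 = 15.
|I(U(5,12))| = sum C(12,k) for k=0..5 = 1586.
Total = 15 * 1586 = 23790.

23790


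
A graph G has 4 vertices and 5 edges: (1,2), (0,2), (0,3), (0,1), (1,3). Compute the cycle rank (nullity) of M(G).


Cycle rank (nullity) = |E| - r(M) = |E| - (|V| - c).
|E| = 5, |V| = 4, c = 1.
Nullity = 5 - (4 - 1) = 5 - 3 = 2.

2


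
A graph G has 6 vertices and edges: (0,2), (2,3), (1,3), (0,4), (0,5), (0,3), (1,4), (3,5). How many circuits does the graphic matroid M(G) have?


A circuit in a graphic matroid = edge set of a simple cycle.
G has 6 vertices and 8 edges.
Enumerating all minimal edge subsets forming cycles...
Total circuits found: 6.

6


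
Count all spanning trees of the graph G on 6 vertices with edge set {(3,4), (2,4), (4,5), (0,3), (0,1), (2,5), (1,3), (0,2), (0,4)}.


By Kirchhoff's matrix tree theorem, the number of spanning trees equals
the determinant of any cofactor of the Laplacian matrix L.
G has 6 vertices and 9 edges.
Computing the (5 x 5) cofactor determinant gives 55.

55


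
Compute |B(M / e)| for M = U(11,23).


Contracting e from U(11,23) gives U(10,22).
Bases of U(10,22) = C(22,10) = 22! / (10! * 12!) = 646646.

646646


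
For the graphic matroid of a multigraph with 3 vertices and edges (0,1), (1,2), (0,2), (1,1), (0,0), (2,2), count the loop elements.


In a graphic matroid, a loop is a self-loop edge (u,u) with rank 0.
Examining all 6 edges for self-loops...
Self-loops found: (1,1), (0,0), (2,2)
Number of loops = 3.

3


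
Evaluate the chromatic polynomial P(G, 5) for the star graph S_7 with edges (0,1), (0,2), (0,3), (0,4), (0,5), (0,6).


P(tree, k) = k * (k-1)^(6) for any tree on 7 vertices.
P(5) = 5 * 4^6 = 5 * 4096 = 20480.

20480


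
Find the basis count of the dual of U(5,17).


The dual of U(r,n) is U(n-r, n) = U(12,17).
Bases of U(12,17) are all (12)-element subsets.
|B(M*)| = C(17,12) = 17! / (12! * 5!) = 6188.

6188


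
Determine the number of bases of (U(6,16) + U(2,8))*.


(M1+M2)* = M1* + M2*.
M1* = U(10,16), bases: C(16,10) = 8008.
M2* = U(6,8), bases: C(8,6) = 28.
|B(M*)| = 8008 * 28 = 224224.

224224


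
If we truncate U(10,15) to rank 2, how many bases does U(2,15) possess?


Truncating U(10,15) to rank 2 gives U(2,15).
Bases of U(2,15) are all 2-element subsets of 15 elements.
Number of bases = (15 choose 2) = 105.

105


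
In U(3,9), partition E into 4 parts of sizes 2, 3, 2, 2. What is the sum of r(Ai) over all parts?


r(Ai) = min(|Ai|, 3) for each part.
Sum = min(2,3) + min(3,3) + min(2,3) + min(2,3)
    = 2 + 3 + 2 + 2
    = 9.

9


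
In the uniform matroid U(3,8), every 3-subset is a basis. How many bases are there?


Bases of U(3,8) are all 3-element subsets of the 8-element ground set.
Number of bases = C(8,3).
(8 choose 3) = 56.

56


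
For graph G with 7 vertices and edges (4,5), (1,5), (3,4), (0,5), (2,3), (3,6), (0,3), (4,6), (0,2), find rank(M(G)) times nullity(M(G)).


r(M) = |V| - c = 7 - 1 = 6.
nullity = |E| - r(M) = 9 - 6 = 3.
Product = 6 * 3 = 18.

18


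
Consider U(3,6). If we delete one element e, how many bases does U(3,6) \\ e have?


Deleting e from U(3,6) gives U(3,5) since n > r.
Bases of U(3,5) = C(5,3) = 5! / (3! * 2!) = 10.

10


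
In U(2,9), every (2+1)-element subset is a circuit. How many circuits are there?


In U(2,9), circuits are the (3)-element subsets.
Any set of 3 elements is dependent, and removing any one element gives
an independent set of size 2, so it is a minimal dependent set.
Number of circuits = C(9,3) = (9 * 8 * 7) / (1 * 2 * 3) = 84.

84


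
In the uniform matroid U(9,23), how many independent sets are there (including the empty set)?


Independent sets of U(9,23) are all subsets of size <= 9.
Count = (23 choose 0) + (23 choose 1) + (23 choose 2) + (23 choose 3) + (23 choose 4) + (23 choose 5) + (23 choose 6) + (23 choose 7) + (23 choose 8) + (23 choose 9)
     = 1 + 23 + 253 + 1771 + 8855 + 33649 + 100947 + 245157 + 490314 + 817190
     = 1698160.

1698160


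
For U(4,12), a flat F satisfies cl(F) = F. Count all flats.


Flats of U(4,12): every subset of size < 4 is a flat, plus E itself.
Count = C(12,0) + C(12,1) + C(12,2) + C(12,3) + 1
     = 1 + 12 + 66 + 220 + 1
     = 300.

300


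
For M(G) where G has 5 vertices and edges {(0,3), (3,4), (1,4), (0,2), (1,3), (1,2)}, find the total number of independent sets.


An independent set in a graphic matroid is an acyclic edge subset.
G has 5 vertices and 6 edges.
Enumerate all 2^6 = 64 subsets, checking for acyclicity.
Total independent sets = 52.

52


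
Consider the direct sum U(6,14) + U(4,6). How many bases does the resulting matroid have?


Bases of a direct sum M1 + M2: |B| = |B(M1)| * |B(M2)|.
|B(U(6,14))| = C(14,6) = 3003.
|B(U(4,6))| = C(6,4) = 15.
Total bases = 3003 * 15 = 45045.

45045


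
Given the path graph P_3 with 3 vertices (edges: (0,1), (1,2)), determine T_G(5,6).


A path on 3 vertices is a tree with 2 edges.
T(x,y) = x^(2) for any tree.
T(5,6) = 5^2 = 25.

25


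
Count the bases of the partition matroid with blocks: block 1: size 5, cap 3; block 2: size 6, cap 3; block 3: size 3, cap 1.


A basis picks exactly ci elements from block i.
Number of bases = product of C(|Si|, ci).
= C(5,3) * C(6,3) * C(3,1)
= 10 * 20 * 3
= 600.

600


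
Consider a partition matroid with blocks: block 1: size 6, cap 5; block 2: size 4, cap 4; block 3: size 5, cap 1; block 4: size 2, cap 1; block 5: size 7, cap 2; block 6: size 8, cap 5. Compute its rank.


Rank of a partition matroid = sum of min(|Si|, ci) for each block.
= min(6,5) + min(4,4) + min(5,1) + min(2,1) + min(7,2) + min(8,5)
= 5 + 4 + 1 + 1 + 2 + 5
= 18.

18


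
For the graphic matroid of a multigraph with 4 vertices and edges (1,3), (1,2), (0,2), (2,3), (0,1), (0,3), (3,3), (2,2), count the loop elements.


In a graphic matroid, a loop is a self-loop edge (u,u) with rank 0.
Examining all 8 edges for self-loops...
Self-loops found: (3,3), (2,2)
Number of loops = 2.

2


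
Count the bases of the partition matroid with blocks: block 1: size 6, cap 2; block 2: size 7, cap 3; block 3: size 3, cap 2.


A basis picks exactly ci elements from block i.
Number of bases = product of C(|Si|, ci).
= C(6,2) * C(7,3) * C(3,2)
= 15 * 35 * 3
= 1575.

1575


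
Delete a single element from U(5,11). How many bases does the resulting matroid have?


Deleting e from U(5,11) gives U(5,10) since n > r.
Bases of U(5,10) = C(10,5) = 252.

252


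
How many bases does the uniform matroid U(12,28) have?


Bases of U(12,28) are all 12-element subsets of the 28-element ground set.
Number of bases = C(28,12).
(28 choose 12) = 30421755.

30421755


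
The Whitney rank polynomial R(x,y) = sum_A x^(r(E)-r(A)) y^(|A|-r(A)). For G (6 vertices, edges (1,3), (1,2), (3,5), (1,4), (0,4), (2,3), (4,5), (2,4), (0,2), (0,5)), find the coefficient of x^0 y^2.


R(x,y) = sum over A in 2^E of x^(r(E)-r(A)) * y^(|A|-r(A)).
G has 6 vertices, 10 edges. r(E) = 5.
Enumerate all 2^10 = 1024 subsets.
Count subsets with r(E)-r(A)=0 and |A|-r(A)=2: 116.

116


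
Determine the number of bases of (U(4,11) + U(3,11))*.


(M1+M2)* = M1* + M2*.
M1* = U(7,11), bases: C(11,7) = 330.
M2* = U(8,11), bases: C(11,8) = 165.
|B(M*)| = 330 * 165 = 54450.

54450


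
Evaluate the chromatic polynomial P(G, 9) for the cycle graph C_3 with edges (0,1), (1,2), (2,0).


P(C_3, k) = (k-1)^3 + (-1)^3*(k-1).
P(9) = (8)^3 - 8
= 512 - 8 = 504.

504


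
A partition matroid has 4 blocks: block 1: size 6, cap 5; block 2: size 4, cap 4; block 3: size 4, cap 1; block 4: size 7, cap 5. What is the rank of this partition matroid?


Rank of a partition matroid = sum of min(|Si|, ci) for each block.
= min(6,5) + min(4,4) + min(4,1) + min(7,5)
= 5 + 4 + 1 + 5
= 15.

15


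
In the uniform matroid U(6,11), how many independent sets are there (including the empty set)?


Independent sets of U(6,11) are all subsets of size <= 6.
Count = (11 choose 0) + (11 choose 1) + (11 choose 2) + (11 choose 3) + (11 choose 4) + (11 choose 5) + (11 choose 6)
     = 1 + 11 + 55 + 165 + 330 + 462 + 462
     = 1486.

1486


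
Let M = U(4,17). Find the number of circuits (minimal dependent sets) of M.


In U(4,17), circuits are the (5)-element subsets.
Any set of 5 elements is dependent, and removing any one element gives
an independent set of size 4, so it is a minimal dependent set.
Number of circuits = (17 choose 5) = 6188.

6188


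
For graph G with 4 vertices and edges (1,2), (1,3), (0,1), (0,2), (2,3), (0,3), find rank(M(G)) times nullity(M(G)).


r(M) = |V| - c = 4 - 1 = 3.
nullity = |E| - r(M) = 6 - 3 = 3.
Product = 3 * 3 = 9.

9


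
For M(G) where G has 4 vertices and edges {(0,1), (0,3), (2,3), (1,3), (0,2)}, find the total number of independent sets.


An independent set in a graphic matroid is an acyclic edge subset.
G has 4 vertices and 5 edges.
Enumerate all 2^5 = 32 subsets, checking for acyclicity.
Total independent sets = 24.

24


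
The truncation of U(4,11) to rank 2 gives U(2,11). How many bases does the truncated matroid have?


Truncating U(4,11) to rank 2 gives U(2,11).
Bases of U(2,11) are all 2-element subsets of 11 elements.
Number of bases = C(11,2) = 11! / (2! * 9!) = 55.

55


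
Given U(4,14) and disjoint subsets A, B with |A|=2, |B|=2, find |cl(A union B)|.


|A union B| = 2 + 2 = 4 (disjoint).
In U(4,14), cl(S) = S if |S| < 4, else cl(S) = E.
Since 4 >= 4, cl(A union B) = E.
|cl(A union B)| = 14.

14


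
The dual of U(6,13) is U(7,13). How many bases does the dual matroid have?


The dual of U(r,n) is U(n-r, n) = U(7,13).
Bases of U(7,13) are all (7)-element subsets.
|B(M*)| = C(13,7) = 1716.

1716


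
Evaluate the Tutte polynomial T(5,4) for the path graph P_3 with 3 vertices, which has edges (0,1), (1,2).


A path on 3 vertices is a tree with 2 edges.
T(x,y) = x^(2) for any tree.
T(5,4) = 5^2 = 25.

25


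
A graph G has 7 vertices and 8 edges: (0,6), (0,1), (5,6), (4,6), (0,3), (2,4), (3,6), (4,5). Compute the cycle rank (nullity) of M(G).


Cycle rank (nullity) = |E| - r(M) = |E| - (|V| - c).
|E| = 8, |V| = 7, c = 1.
Nullity = 8 - (7 - 1) = 8 - 6 = 2.

2


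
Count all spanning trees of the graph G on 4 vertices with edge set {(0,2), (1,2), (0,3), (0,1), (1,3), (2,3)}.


By Kirchhoff's matrix tree theorem, the number of spanning trees equals
the determinant of any cofactor of the Laplacian matrix L.
G has 4 vertices and 6 edges.
Computing the (3 x 3) cofactor determinant gives 16.

16


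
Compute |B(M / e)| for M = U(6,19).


Contracting e from U(6,19) gives U(5,18).
Bases of U(5,18) = C(18,5) = 18! / (5! * 13!) = 8568.

8568


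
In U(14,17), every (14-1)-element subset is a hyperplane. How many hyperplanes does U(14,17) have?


Hyperplanes of U(14,17) are flats of rank 13.
In a uniform matroid, these are exactly the (13)-element subsets.
Count = C(17,13) = 2380.

2380


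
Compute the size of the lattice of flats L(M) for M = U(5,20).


Flats of U(5,20): every subset of size < 5 is a flat, plus E itself.
Count = (20 choose 0) + (20 choose 1) + (20 choose 2) + (20 choose 3) + (20 choose 4) + 1
     = 1 + 20 + 190 + 1140 + 4845 + 1
     = 6197.

6197


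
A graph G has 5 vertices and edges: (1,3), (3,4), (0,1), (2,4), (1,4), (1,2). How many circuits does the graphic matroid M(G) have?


A circuit in a graphic matroid = edge set of a simple cycle.
G has 5 vertices and 6 edges.
Enumerating all minimal edge subsets forming cycles...
Total circuits found: 3.

3


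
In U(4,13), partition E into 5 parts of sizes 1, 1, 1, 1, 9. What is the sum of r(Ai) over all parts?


r(Ai) = min(|Ai|, 4) for each part.
Sum = min(1,4) + min(1,4) + min(1,4) + min(1,4) + min(9,4)
    = 1 + 1 + 1 + 1 + 4
    = 8.

8


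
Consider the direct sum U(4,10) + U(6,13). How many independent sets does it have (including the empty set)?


For a direct sum, |I(M1+M2)| = |I(M1)| * |I(M2)|.
|I(U(4,10))| = sum C(10,k) for k=0..4 = 386.
|I(U(6,13))| = sum C(13,k) for k=0..6 = 4096.
Total = 386 * 4096 = 1581056.

1581056


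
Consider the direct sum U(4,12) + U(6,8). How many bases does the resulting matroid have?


Bases of a direct sum M1 + M2: |B| = |B(M1)| * |B(M2)|.
|B(U(4,12))| = C(12,4) = 495.
|B(U(6,8))| = C(8,6) = 28.
Total bases = 495 * 28 = 13860.

13860


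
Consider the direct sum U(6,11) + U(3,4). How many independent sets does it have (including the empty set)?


For a direct sum, |I(M1+M2)| = |I(M1)| * |I(M2)|.
|I(U(6,11))| = sum C(11,k) for k=0..6 = 1486.
|I(U(3,4))| = sum C(4,k) for k=0..3 = 15.
Total = 1486 * 15 = 22290.

22290


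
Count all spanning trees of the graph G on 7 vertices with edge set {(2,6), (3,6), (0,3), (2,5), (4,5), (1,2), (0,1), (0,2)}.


By Kirchhoff's matrix tree theorem, the number of spanning trees equals
the determinant of any cofactor of the Laplacian matrix L.
G has 7 vertices and 8 edges.
Computing the (6 x 6) cofactor determinant gives 11.

11


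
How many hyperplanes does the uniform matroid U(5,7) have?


Hyperplanes of U(5,7) are flats of rank 4.
In a uniform matroid, these are exactly the (4)-element subsets.
Count = C(7,4) = (7 * 6 * 5 * 4) / (1 * 2 * 3 * 4) = 35.

35


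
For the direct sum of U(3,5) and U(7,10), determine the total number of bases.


Bases of a direct sum M1 + M2: |B| = |B(M1)| * |B(M2)|.
|B(U(3,5))| = C(5,3) = 10.
|B(U(7,10))| = C(10,7) = 120.
Total bases = 10 * 120 = 1200.

1200


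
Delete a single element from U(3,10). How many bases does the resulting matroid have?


Deleting e from U(3,10) gives U(3,9) since n > r.
Bases of U(3,9) = C(9,3) = (9 * 8 * 7) / (1 * 2 * 3) = 84.

84


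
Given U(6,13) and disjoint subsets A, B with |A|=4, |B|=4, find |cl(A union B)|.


|A union B| = 4 + 4 = 8 (disjoint).
In U(6,13), cl(S) = S if |S| < 6, else cl(S) = E.
Since 8 >= 6, cl(A union B) = E.
|cl(A union B)| = 13.

13


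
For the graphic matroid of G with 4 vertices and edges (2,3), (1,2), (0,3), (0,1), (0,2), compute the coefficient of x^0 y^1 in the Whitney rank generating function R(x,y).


R(x,y) = sum over A in 2^E of x^(r(E)-r(A)) * y^(|A|-r(A)).
G has 4 vertices, 5 edges. r(E) = 3.
Enumerate all 2^5 = 32 subsets.
Count subsets with r(E)-r(A)=0 and |A|-r(A)=1: 5.

5


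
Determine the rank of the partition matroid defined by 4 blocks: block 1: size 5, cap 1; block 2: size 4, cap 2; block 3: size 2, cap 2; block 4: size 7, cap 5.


Rank of a partition matroid = sum of min(|Si|, ci) for each block.
= min(5,1) + min(4,2) + min(2,2) + min(7,5)
= 1 + 2 + 2 + 5
= 10.

10


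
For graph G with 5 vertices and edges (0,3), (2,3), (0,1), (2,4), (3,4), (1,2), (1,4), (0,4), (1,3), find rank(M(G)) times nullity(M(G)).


r(M) = |V| - c = 5 - 1 = 4.
nullity = |E| - r(M) = 9 - 4 = 5.
Product = 4 * 5 = 20.

20


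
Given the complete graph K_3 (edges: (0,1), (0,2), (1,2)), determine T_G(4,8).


T(K_3; x,y) = x^2 + x + y.
T(4,8) = 16 + 4 + 8 = 28.

28


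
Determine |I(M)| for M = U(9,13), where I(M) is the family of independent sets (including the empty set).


Independent sets of U(9,13) are all subsets of size <= 9.
Count = (13 choose 0) + (13 choose 1) + (13 choose 2) + (13 choose 3) + (13 choose 4) + (13 choose 5) + (13 choose 6) + (13 choose 7) + (13 choose 8) + (13 choose 9)
     = 1 + 13 + 78 + 286 + 715 + 1287 + 1716 + 1716 + 1287 + 715
     = 7814.

7814


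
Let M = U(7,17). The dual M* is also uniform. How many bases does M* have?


The dual of U(r,n) is U(n-r, n) = U(10,17).
Bases of U(10,17) are all (10)-element subsets.
|B(M*)| = (17 choose 10) = 19448.

19448


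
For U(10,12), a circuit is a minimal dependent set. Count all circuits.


In U(10,12), circuits are the (11)-element subsets.
Any set of 11 elements is dependent, and removing any one element gives
an independent set of size 10, so it is a minimal dependent set.
Number of circuits = (12 choose 11) = 12.

12


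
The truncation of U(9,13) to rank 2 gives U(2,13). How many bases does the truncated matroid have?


Truncating U(9,13) to rank 2 gives U(2,13).
Bases of U(2,13) are all 2-element subsets of 13 elements.
Number of bases = C(13,2) = 13! / (2! * 11!) = 78.

78


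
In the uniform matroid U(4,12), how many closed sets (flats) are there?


Flats of U(4,12): every subset of size < 4 is a flat, plus E itself.
Count = C(12,0) + C(12,1) + C(12,2) + C(12,3) + 1
     = 1 + 12 + 66 + 220 + 1
     = 300.

300


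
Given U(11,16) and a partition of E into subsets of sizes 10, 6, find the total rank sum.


r(Ai) = min(|Ai|, 11) for each part.
Sum = min(10,11) + min(6,11)
    = 10 + 6
    = 16.

16


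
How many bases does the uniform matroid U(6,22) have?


Bases of U(6,22) are all 6-element subsets of the 22-element ground set.
Number of bases = C(22,6).
C(22,6) = 74613.

74613


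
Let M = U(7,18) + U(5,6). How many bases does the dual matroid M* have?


(M1+M2)* = M1* + M2*.
M1* = U(11,18), bases: C(18,11) = 31824.
M2* = U(1,6), bases: C(6,1) = 6.
|B(M*)| = 31824 * 6 = 190944.

190944


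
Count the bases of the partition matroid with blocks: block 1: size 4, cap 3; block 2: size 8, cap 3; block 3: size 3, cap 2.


A basis picks exactly ci elements from block i.
Number of bases = product of C(|Si|, ci).
= C(4,3) * C(8,3) * C(3,2)
= 4 * 56 * 3
= 672.

672


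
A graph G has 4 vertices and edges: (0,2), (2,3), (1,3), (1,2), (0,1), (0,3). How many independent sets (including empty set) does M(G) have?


An independent set in a graphic matroid is an acyclic edge subset.
G has 4 vertices and 6 edges.
Enumerate all 2^6 = 64 subsets, checking for acyclicity.
Total independent sets = 38.

38


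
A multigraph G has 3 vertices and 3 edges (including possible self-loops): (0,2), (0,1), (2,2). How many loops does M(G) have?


In a graphic matroid, a loop is a self-loop edge (u,u) with rank 0.
Examining all 3 edges for self-loops...
Self-loops found: (2,2)
Number of loops = 1.

1


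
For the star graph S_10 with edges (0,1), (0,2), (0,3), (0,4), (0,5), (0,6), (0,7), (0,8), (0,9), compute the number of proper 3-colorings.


P(tree, k) = k * (k-1)^(9) for any tree on 10 vertices.
P(3) = 3 * 2^9 = 3 * 512 = 1536.

1536


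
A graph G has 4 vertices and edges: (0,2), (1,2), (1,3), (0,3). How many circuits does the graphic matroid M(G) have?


A circuit in a graphic matroid = edge set of a simple cycle.
G has 4 vertices and 4 edges.
Enumerating all minimal edge subsets forming cycles...
Total circuits found: 1.

1


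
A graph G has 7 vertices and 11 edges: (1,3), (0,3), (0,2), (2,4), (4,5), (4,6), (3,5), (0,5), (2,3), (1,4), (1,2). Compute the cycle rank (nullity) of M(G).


Cycle rank (nullity) = |E| - r(M) = |E| - (|V| - c).
|E| = 11, |V| = 7, c = 1.
Nullity = 11 - (7 - 1) = 11 - 6 = 5.

5


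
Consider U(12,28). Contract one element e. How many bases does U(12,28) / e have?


Contracting e from U(12,28) gives U(11,27).
Bases of U(11,27) = (27 choose 11) = 13037895.

13037895


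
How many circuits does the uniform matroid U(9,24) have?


In U(9,24), circuits are the (10)-element subsets.
Any set of 10 elements is dependent, and removing any one element gives
an independent set of size 9, so it is a minimal dependent set.
Number of circuits = (24 choose 10) = 1961256.

1961256


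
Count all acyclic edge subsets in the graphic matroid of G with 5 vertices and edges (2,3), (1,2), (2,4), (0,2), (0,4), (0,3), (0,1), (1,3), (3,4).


An independent set in a graphic matroid is an acyclic edge subset.
G has 5 vertices and 9 edges.
Enumerate all 2^9 = 512 subsets, checking for acyclicity.
Total independent sets = 198.

198


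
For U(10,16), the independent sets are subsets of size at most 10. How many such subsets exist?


Independent sets of U(10,16) are all subsets of size <= 10.
Count = (16 choose 0) + (16 choose 1) + (16 choose 2) + (16 choose 3) + (16 choose 4) + (16 choose 5) + (16 choose 6) + (16 choose 7) + (16 choose 8) + (16 choose 9) + (16 choose 10)
     = 1 + 16 + 120 + 560 + 1820 + 4368 + 8008 + 11440 + 12870 + 11440 + 8008
     = 58651.

58651


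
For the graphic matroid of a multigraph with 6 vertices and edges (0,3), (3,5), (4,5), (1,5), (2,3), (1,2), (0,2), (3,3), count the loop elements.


In a graphic matroid, a loop is a self-loop edge (u,u) with rank 0.
Examining all 8 edges for self-loops...
Self-loops found: (3,3)
Number of loops = 1.

1


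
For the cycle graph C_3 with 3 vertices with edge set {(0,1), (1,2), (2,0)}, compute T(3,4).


T(C_3; x,y) = x + x^2 + ... + x^(2) + y.
T(3,4) = 3^1 + 3^2 + 4
= 3 + 9 + 4
= 16.

16


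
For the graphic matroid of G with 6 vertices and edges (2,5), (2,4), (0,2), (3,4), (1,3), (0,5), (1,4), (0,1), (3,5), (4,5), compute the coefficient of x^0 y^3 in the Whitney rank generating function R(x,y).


R(x,y) = sum over A in 2^E of x^(r(E)-r(A)) * y^(|A|-r(A)).
G has 6 vertices, 10 edges. r(E) = 5.
Enumerate all 2^10 = 1024 subsets.
Count subsets with r(E)-r(A)=0 and |A|-r(A)=3: 45.

45


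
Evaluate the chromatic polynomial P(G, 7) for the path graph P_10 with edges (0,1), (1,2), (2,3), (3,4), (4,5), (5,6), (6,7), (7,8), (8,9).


P(P_10, k) = k * (k-1)^(9).
P(7) = 7 * 6^9 = 7 * 10077696 = 70543872.

70543872


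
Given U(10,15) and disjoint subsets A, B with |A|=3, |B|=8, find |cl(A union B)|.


|A union B| = 3 + 8 = 11 (disjoint).
In U(10,15), cl(S) = S if |S| < 10, else cl(S) = E.
Since 11 >= 10, cl(A union B) = E.
|cl(A union B)| = 15.

15


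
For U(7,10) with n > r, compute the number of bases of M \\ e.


Deleting e from U(7,10) gives U(7,9) since n > r.
Bases of U(7,9) = (9 choose 7) = 36.

36


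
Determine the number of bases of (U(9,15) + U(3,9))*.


(M1+M2)* = M1* + M2*.
M1* = U(6,15), bases: C(15,6) = 5005.
M2* = U(6,9), bases: C(9,6) = 84.
|B(M*)| = 5005 * 84 = 420420.

420420


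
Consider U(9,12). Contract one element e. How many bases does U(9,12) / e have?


Contracting e from U(9,12) gives U(8,11).
Bases of U(8,11) = (11 choose 8) = 165.

165


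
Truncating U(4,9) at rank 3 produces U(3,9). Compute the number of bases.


Truncating U(4,9) to rank 3 gives U(3,9).
Bases of U(3,9) are all 3-element subsets of 9 elements.
Number of bases = (9 choose 3) = 84.

84


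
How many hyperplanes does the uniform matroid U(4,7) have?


Hyperplanes of U(4,7) are flats of rank 3.
In a uniform matroid, these are exactly the (3)-element subsets.
Count = C(7,3) = (7 * 6 * 5) / (1 * 2 * 3) = 35.

35


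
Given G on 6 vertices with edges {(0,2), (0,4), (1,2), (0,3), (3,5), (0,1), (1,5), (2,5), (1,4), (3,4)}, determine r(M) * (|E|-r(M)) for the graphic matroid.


r(M) = |V| - c = 6 - 1 = 5.
nullity = |E| - r(M) = 10 - 5 = 5.
Product = 5 * 5 = 25.

25


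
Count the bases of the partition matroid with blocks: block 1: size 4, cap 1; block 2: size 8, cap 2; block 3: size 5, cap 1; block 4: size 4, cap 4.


A basis picks exactly ci elements from block i.
Number of bases = product of C(|Si|, ci).
= C(4,1) * C(8,2) * C(5,1) * C(4,4)
= 4 * 28 * 5 * 1
= 560.

560


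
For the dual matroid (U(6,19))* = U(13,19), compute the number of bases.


The dual of U(r,n) is U(n-r, n) = U(13,19).
Bases of U(13,19) are all (13)-element subsets.
|B(M*)| = (19 choose 13) = 27132.

27132


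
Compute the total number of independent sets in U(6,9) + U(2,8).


For a direct sum, |I(M1+M2)| = |I(M1)| * |I(M2)|.
|I(U(6,9))| = sum C(9,k) for k=0..6 = 466.
|I(U(2,8))| = sum C(8,k) for k=0..2 = 37.
Total = 466 * 37 = 17242.

17242


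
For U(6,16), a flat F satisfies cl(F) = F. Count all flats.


Flats of U(6,16): every subset of size < 6 is a flat, plus E itself.
Count = C(16,0) + C(16,1) + C(16,2) + C(16,3) + C(16,4) + C(16,5) + 1
     = 1 + 16 + 120 + 560 + 1820 + 4368 + 1
     = 6886.

6886


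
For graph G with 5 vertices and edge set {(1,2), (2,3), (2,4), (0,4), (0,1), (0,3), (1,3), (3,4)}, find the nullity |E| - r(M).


Cycle rank (nullity) = |E| - r(M) = |E| - (|V| - c).
|E| = 8, |V| = 5, c = 1.
Nullity = 8 - (5 - 1) = 8 - 4 = 4.

4


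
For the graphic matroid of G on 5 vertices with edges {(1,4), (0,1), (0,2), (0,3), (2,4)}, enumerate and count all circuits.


A circuit in a graphic matroid = edge set of a simple cycle.
G has 5 vertices and 5 edges.
Enumerating all minimal edge subsets forming cycles...
Total circuits found: 1.

1


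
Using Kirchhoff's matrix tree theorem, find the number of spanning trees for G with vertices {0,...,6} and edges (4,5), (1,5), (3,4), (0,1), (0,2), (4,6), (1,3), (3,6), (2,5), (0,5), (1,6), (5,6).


By Kirchhoff's matrix tree theorem, the number of spanning trees equals
the determinant of any cofactor of the Laplacian matrix L.
G has 7 vertices and 12 edges.
Computing the (6 x 6) cofactor determinant gives 297.

297


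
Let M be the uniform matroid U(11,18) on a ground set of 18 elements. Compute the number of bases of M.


Bases of U(11,18) are all 11-element subsets of the 18-element ground set.
Number of bases = C(18,11).
C(18,11) = 31824.

31824


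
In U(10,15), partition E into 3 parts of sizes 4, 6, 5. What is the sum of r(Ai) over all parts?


r(Ai) = min(|Ai|, 10) for each part.
Sum = min(4,10) + min(6,10) + min(5,10)
    = 4 + 6 + 5
    = 15.

15


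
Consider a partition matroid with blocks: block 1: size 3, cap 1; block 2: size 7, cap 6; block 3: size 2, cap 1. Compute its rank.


Rank of a partition matroid = sum of min(|Si|, ci) for each block.
= min(3,1) + min(7,6) + min(2,1)
= 1 + 6 + 1
= 8.

8


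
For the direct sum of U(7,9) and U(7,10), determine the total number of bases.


Bases of a direct sum M1 + M2: |B| = |B(M1)| * |B(M2)|.
|B(U(7,9))| = C(9,7) = 36.
|B(U(7,10))| = C(10,7) = 120.
Total bases = 36 * 120 = 4320.

4320


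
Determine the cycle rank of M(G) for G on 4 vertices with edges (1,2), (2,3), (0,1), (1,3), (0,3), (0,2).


Cycle rank (nullity) = |E| - r(M) = |E| - (|V| - c).
|E| = 6, |V| = 4, c = 1.
Nullity = 6 - (4 - 1) = 6 - 3 = 3.

3


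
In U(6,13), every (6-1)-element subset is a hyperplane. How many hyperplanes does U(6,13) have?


Hyperplanes of U(6,13) are flats of rank 5.
In a uniform matroid, these are exactly the (5)-element subsets.
Count = C(13,5) = 1287.

1287


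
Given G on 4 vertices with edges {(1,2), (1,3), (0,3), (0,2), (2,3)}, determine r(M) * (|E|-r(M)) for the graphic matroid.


r(M) = |V| - c = 4 - 1 = 3.
nullity = |E| - r(M) = 5 - 3 = 2.
Product = 3 * 2 = 6.

6


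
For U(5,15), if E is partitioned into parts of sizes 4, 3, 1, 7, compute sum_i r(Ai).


r(Ai) = min(|Ai|, 5) for each part.
Sum = min(4,5) + min(3,5) + min(1,5) + min(7,5)
    = 4 + 3 + 1 + 5
    = 13.

13


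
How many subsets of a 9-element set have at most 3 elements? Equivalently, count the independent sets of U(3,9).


Independent sets of U(3,9) are all subsets of size <= 3.
Count = C(9,0) + C(9,1) + C(9,2) + C(9,3)
     = 1 + 9 + 36 + 84
     = 130.

130


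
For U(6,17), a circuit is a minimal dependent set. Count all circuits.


In U(6,17), circuits are the (7)-element subsets.
Any set of 7 elements is dependent, and removing any one element gives
an independent set of size 6, so it is a minimal dependent set.
Number of circuits = C(17,7) = 17! / (7! * 10!) = 19448.

19448


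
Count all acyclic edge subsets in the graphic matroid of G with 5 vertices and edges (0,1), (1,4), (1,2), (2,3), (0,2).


An independent set in a graphic matroid is an acyclic edge subset.
G has 5 vertices and 5 edges.
Enumerate all 2^5 = 32 subsets, checking for acyclicity.
Total independent sets = 28.

28


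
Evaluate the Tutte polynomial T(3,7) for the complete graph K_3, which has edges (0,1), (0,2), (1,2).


T(K_3; x,y) = x^2 + x + y.
T(3,7) = 9 + 3 + 7 = 19.

19


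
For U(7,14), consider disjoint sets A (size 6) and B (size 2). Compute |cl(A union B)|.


|A union B| = 6 + 2 = 8 (disjoint).
In U(7,14), cl(S) = S if |S| < 7, else cl(S) = E.
Since 8 >= 7, cl(A union B) = E.
|cl(A union B)| = 14.

14


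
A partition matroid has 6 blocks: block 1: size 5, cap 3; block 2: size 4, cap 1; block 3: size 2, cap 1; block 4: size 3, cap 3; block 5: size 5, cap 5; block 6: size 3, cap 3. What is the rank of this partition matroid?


Rank of a partition matroid = sum of min(|Si|, ci) for each block.
= min(5,3) + min(4,1) + min(2,1) + min(3,3) + min(5,5) + min(3,3)
= 3 + 1 + 1 + 3 + 5 + 3
= 16.

16


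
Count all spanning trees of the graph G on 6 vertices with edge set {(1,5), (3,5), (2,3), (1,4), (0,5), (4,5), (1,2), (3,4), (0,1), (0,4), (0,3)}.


By Kirchhoff's matrix tree theorem, the number of spanning trees equals
the determinant of any cofactor of the Laplacian matrix L.
G has 6 vertices and 11 edges.
Computing the (5 x 5) cofactor determinant gives 200.

200


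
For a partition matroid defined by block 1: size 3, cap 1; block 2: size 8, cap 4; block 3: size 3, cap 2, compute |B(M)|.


A basis picks exactly ci elements from block i.
Number of bases = product of C(|Si|, ci).
= C(3,1) * C(8,4) * C(3,2)
= 3 * 70 * 3
= 630.

630


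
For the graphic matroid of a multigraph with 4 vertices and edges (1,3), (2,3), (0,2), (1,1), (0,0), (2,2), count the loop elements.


In a graphic matroid, a loop is a self-loop edge (u,u) with rank 0.
Examining all 6 edges for self-loops...
Self-loops found: (1,1), (0,0), (2,2)
Number of loops = 3.

3


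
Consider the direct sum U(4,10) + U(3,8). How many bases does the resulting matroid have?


Bases of a direct sum M1 + M2: |B| = |B(M1)| * |B(M2)|.
|B(U(4,10))| = C(10,4) = 210.
|B(U(3,8))| = C(8,3) = 56.
Total bases = 210 * 56 = 11760.

11760


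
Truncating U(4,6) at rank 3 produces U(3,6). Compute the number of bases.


Truncating U(4,6) to rank 3 gives U(3,6).
Bases of U(3,6) are all 3-element subsets of 6 elements.
Number of bases = (6 choose 3) = 20.

20


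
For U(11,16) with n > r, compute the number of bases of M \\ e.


Deleting e from U(11,16) gives U(11,15) since n > r.
Bases of U(11,15) = C(15,11) = 1365.

1365


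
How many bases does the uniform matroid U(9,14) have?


Bases of U(9,14) are all 9-element subsets of the 14-element ground set.
Number of bases = C(14,9).
C(14,9) = 2002.

2002


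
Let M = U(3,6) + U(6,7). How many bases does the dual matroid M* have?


(M1+M2)* = M1* + M2*.
M1* = U(3,6), bases: C(6,3) = 20.
M2* = U(1,7), bases: C(7,1) = 7.
|B(M*)| = 20 * 7 = 140.

140


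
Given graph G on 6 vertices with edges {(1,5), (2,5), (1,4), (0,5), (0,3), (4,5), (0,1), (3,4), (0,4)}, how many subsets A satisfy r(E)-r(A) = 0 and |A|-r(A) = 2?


R(x,y) = sum over A in 2^E of x^(r(E)-r(A)) * y^(|A|-r(A)).
G has 6 vertices, 9 edges. r(E) = 5.
Enumerate all 2^9 = 512 subsets.
Count subsets with r(E)-r(A)=0 and |A|-r(A)=2: 27.

27


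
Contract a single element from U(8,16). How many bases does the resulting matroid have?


Contracting e from U(8,16) gives U(7,15).
Bases of U(7,15) = C(15,7) = 15! / (7! * 8!) = 6435.

6435


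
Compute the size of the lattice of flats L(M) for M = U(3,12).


Flats of U(3,12): every subset of size < 3 is a flat, plus E itself.
Count = (12 choose 0) + (12 choose 1) + (12 choose 2) + 1
     = 1 + 12 + 66 + 1
     = 80.

80


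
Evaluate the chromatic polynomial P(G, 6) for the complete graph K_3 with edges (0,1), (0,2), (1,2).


P(K_3, k) = k(k-1)(k-2)...(k-2).
P(6) = (6) * (5) * (4) = 120.

120


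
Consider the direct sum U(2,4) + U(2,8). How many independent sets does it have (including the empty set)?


For a direct sum, |I(M1+M2)| = |I(M1)| * |I(M2)|.
|I(U(2,4))| = sum C(4,k) for k=0..2 = 11.
|I(U(2,8))| = sum C(8,k) for k=0..2 = 37.
Total = 11 * 37 = 407.

407


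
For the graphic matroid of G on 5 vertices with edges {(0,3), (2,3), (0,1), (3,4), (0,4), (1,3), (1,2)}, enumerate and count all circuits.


A circuit in a graphic matroid = edge set of a simple cycle.
G has 5 vertices and 7 edges.
Enumerating all minimal edge subsets forming cycles...
Total circuits found: 6.

6


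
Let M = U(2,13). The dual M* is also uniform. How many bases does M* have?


The dual of U(r,n) is U(n-r, n) = U(11,13).
Bases of U(11,13) are all (11)-element subsets.
|B(M*)| = C(13,11) = 13! / (11! * 2!) = 78.

78


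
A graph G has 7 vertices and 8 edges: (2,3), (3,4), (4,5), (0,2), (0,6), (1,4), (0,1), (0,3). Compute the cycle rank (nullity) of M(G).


Cycle rank (nullity) = |E| - r(M) = |E| - (|V| - c).
|E| = 8, |V| = 7, c = 1.
Nullity = 8 - (7 - 1) = 8 - 6 = 2.

2


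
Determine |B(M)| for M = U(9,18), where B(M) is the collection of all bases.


Bases of U(9,18) are all 9-element subsets of the 18-element ground set.
Number of bases = C(18,9).
C(18,9) = 48620.

48620


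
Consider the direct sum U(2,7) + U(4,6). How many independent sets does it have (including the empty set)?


For a direct sum, |I(M1+M2)| = |I(M1)| * |I(M2)|.
|I(U(2,7))| = sum C(7,k) for k=0..2 = 29.
|I(U(4,6))| = sum C(6,k) for k=0..4 = 57.
Total = 29 * 57 = 1653.

1653


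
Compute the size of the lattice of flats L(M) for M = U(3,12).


Flats of U(3,12): every subset of size < 3 is a flat, plus E itself.
Count = (12 choose 0) + (12 choose 1) + (12 choose 2) + 1
     = 1 + 12 + 66 + 1
     = 80.

80


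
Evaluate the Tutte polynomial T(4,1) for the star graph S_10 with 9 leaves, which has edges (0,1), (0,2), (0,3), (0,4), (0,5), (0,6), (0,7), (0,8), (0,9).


A star on 10 vertices is a tree with 9 edges.
T(x,y) = x^(9) for any tree.
T(4,1) = 4^9 = 262144.

262144


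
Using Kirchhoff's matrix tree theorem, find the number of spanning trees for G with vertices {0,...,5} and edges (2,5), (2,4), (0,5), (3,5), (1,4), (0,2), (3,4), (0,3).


By Kirchhoff's matrix tree theorem, the number of spanning trees equals
the determinant of any cofactor of the Laplacian matrix L.
G has 6 vertices and 8 edges.
Computing the (5 x 5) cofactor determinant gives 24.

24


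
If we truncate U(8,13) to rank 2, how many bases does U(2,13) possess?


Truncating U(8,13) to rank 2 gives U(2,13).
Bases of U(2,13) are all 2-element subsets of 13 elements.
Number of bases = C(13,2) = (13 * 12) / (1 * 2) = 78.

78


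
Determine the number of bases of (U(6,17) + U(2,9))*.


(M1+M2)* = M1* + M2*.
M1* = U(11,17), bases: C(17,11) = 12376.
M2* = U(7,9), bases: C(9,7) = 36.
|B(M*)| = 12376 * 36 = 445536.

445536
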